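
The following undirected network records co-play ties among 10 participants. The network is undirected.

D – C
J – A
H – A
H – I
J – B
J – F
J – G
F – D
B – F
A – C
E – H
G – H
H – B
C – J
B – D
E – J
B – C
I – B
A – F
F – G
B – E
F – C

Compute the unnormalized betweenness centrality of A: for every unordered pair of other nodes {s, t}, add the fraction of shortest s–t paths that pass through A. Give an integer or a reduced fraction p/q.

Pairs whose geodesics pass through A — H–J: 1/4; H–F: 1/3; H–C: 1/2.
All other pairs contribute 0.
Summing the contributions gives betweenness(A) = 13/12.

13/12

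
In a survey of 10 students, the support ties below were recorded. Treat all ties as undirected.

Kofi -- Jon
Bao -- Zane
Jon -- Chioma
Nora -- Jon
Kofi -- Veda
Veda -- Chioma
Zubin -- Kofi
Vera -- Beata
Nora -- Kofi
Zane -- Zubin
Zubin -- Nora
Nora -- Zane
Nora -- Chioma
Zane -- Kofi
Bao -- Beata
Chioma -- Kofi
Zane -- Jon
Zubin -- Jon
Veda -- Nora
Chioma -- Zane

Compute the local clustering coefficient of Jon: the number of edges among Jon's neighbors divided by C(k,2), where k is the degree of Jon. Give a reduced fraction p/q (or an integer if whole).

Jon's neighbors: Chioma, Kofi, Nora, Zane, and Zubin (k = 5).
Possible neighbor pairs: C(5,2) = 10. Edges among them: Chioma–Kofi, Chioma–Nora, Chioma–Zane, Kofi–Nora, Kofi–Zane, Kofi–Zubin, Nora–Zane, Nora–Zubin, Zane–Zubin → e = 9.
Clustering(Jon) = 9/10.

9/10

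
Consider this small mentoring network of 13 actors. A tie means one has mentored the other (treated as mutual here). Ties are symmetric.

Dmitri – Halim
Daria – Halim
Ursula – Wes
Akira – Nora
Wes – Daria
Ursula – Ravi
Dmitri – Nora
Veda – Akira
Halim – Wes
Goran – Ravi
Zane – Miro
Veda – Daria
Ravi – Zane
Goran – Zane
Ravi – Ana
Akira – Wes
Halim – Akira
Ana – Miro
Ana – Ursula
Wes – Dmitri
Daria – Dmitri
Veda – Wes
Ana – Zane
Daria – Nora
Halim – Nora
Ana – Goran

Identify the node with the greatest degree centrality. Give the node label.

Wes

Degrees — Akira:4, Ana:5, Daria:5, Dmitri:4, Goran:3, Halim:5, Miro:2, Nora:4, Ravi:4, Ursula:3, Veda:3, Wes:6, Zane:4.
The maximum is 6, attained only by Wes.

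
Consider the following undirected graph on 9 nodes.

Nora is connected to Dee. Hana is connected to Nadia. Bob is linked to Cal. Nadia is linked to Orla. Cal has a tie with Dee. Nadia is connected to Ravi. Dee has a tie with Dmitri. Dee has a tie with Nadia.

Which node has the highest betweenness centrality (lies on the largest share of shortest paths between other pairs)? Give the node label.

Unnormalized betweenness of each node: Bob:0, Cal:7, Dee:21, Dmitri:0, Hana:0, Nadia:18, Nora:0, Orla:0, Ravi:0.
Dee has the largest value, 21, making it the main broker — the node through which the most shortest paths run.

Dee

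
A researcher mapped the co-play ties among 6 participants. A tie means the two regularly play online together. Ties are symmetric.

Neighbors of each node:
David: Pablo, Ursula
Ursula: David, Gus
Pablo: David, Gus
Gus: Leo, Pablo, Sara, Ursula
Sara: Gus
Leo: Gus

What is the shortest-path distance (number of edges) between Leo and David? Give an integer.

One shortest route is Leo – Gus – Pablo – David, which uses 3 edges, and at distance 2 from Leo we only reach {Pablo, Sara, Ursula}, which does not include David. So d(Leo,David) = 3.

3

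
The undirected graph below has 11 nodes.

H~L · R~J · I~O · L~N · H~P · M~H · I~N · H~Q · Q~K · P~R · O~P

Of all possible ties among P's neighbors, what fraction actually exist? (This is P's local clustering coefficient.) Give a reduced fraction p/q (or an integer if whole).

P's neighbors: H, O, and R (k = 3).
Possible neighbor pairs: C(3,2) = 3. Edges among them: none → e = 0.
Clustering(P) = 0/3 = 0.

0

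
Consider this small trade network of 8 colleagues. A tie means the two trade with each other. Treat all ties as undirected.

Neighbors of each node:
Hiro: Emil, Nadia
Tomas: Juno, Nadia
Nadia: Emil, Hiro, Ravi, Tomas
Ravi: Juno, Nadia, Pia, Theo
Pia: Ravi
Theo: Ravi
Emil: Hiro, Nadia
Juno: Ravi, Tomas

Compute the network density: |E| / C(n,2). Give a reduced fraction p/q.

9/28

There are 9 edges and 8 nodes, so the maximum possible is C(8,2) = 28.
Density = 9/28.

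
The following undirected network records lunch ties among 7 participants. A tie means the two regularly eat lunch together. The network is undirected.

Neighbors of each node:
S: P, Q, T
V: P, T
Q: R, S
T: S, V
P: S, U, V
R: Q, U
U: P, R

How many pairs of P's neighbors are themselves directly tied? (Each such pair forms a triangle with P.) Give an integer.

P's neighbors are S, U, and V, but none of them are tied to each other, so no triangle contains P.

0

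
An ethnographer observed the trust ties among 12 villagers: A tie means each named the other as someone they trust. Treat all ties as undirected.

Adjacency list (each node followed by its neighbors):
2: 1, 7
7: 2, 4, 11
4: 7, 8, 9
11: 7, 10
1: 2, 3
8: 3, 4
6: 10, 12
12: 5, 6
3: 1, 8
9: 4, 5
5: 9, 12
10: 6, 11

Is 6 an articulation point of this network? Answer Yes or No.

Even without 6, every remaining node can still reach every other (the residual graph is connected), so 6 is not a cut vertex.

No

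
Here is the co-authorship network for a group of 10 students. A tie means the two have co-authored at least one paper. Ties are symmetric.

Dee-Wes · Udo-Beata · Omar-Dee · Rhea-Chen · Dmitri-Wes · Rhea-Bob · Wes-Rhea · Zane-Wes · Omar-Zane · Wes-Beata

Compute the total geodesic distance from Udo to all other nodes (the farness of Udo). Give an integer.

Distances from Udo: Beata:1, Bob:4, Chen:4, Dee:3, Dmitri:3, Omar:4, Rhea:3, Wes:2, Zane:3.
Sum = 1 + 4 + 4 + 3 + 3 + 4 + 3 + 2 + 3 = 27.

27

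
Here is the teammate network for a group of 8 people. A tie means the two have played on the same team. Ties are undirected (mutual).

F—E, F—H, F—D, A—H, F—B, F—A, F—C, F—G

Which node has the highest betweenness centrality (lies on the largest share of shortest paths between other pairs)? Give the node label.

F

Unnormalized betweenness of each node: A:0, B:0, C:0, D:0, E:0, F:20, G:0, H:0.
F has the largest value, 20, making it the main broker — the node through which the most shortest paths run.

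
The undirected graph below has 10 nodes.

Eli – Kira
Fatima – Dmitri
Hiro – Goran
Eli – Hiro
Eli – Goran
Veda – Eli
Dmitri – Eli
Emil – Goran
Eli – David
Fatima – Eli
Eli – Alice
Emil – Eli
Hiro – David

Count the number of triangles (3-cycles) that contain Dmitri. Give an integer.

Dmitri's neighbors: Eli and Fatima.
Neighbor pairs that are themselves tied: Dmitri–Eli–Fatima. Each forms one triangle with Dmitri, for 1 in total.

1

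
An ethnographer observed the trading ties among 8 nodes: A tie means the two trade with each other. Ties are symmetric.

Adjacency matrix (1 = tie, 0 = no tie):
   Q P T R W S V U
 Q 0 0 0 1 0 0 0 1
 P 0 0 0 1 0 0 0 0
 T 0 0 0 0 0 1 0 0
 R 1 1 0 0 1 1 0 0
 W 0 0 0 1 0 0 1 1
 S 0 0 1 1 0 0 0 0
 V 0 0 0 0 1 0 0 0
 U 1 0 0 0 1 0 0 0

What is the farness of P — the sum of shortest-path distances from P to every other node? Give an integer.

16

Distances from P: Q:2, R:1, S:2, T:3, U:3, V:3, W:2.
Sum = 2 + 1 + 2 + 3 + 3 + 3 + 2 = 16.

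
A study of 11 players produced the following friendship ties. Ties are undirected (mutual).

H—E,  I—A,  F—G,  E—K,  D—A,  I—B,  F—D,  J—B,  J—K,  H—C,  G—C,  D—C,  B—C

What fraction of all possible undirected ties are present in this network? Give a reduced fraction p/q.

13/55

There are 13 edges and 11 nodes, so the maximum possible is C(11,2) = 55.
Density = 13/55.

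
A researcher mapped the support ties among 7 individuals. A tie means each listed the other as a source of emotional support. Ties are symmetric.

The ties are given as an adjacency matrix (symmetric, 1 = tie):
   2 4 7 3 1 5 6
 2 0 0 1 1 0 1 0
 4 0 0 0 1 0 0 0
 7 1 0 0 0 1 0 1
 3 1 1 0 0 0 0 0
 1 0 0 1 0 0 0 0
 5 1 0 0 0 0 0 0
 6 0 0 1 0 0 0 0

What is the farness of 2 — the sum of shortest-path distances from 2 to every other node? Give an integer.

Distances from 2: 1:2, 3:1, 4:2, 5:1, 6:2, 7:1.
Sum = 2 + 1 + 2 + 1 + 2 + 1 = 9.

9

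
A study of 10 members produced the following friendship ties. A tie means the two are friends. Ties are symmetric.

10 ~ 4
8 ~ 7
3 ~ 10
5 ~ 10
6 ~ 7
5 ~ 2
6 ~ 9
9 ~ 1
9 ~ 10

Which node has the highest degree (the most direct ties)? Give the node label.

10

Degrees — 1:1, 2:1, 3:1, 4:1, 5:2, 6:2, 7:2, 8:1, 9:3, 10:4.
The maximum is 4, attained only by 10.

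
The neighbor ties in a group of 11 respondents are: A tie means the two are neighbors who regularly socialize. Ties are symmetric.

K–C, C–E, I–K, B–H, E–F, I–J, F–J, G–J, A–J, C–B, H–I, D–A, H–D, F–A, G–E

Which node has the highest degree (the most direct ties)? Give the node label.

Degrees — A:3, B:2, C:3, D:2, E:3, F:3, G:2, H:3, I:3, J:4, K:2.
The maximum is 4, attained only by J.

J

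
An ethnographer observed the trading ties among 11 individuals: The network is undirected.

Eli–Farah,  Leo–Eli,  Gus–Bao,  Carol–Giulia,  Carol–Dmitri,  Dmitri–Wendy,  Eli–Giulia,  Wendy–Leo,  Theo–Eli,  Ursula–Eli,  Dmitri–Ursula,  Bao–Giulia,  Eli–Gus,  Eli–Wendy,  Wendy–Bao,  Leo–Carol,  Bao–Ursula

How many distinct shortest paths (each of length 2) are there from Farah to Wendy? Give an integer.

The shortest distance is 2, and the only length-2 path is Farah–Eli–Wendy. So there is exactly 1 shortest path.

1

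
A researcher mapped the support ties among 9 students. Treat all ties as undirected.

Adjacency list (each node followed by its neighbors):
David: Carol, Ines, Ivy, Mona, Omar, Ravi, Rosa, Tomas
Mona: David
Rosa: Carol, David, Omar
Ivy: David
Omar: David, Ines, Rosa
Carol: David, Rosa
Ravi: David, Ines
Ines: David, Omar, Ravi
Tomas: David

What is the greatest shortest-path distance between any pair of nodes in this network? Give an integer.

Eccentricity of each node (its greatest distance to any other): Carol:2, David:1, Ines:2, Ivy:2, Mona:2, Omar:2, Ravi:2, Rosa:2, Tomas:2.
The maximum eccentricity is 2, realized for instance by the pair Carol–Ines via Carol – David – Ines. So the diameter is 2.

2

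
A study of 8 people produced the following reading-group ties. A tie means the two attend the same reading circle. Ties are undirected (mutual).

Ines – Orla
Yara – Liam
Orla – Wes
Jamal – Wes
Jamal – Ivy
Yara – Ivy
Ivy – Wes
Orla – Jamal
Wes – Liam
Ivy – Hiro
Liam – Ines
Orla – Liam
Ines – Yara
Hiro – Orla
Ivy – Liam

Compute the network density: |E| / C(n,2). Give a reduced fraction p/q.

There are 15 edges and 8 nodes, so the maximum possible is C(8,2) = 28.
Density = 15/28.

15/28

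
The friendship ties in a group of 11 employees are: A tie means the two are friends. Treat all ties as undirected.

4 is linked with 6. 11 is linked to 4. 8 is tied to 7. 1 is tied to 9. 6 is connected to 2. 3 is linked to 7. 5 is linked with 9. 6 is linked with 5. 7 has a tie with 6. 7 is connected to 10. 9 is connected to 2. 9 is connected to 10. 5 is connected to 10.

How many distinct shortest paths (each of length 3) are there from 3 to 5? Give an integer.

2

The shortest distance is 3. The length-3 paths are: 3–7–10–5; 3–7–6–5.
That gives 2 distinct shortest paths.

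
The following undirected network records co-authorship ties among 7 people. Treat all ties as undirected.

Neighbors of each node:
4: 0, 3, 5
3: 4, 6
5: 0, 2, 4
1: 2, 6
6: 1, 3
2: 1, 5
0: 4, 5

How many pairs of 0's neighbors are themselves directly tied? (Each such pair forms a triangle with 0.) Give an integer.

1

0's neighbors: 4 and 5.
Neighbor pairs that are themselves tied: 0–4–5. Each forms one triangle with 0, for 1 in total.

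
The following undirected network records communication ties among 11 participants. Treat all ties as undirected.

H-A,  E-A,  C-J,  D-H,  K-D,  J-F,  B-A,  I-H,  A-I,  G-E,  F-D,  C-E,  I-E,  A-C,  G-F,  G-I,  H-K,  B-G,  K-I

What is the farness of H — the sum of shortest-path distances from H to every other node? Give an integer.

Distances from H: A:1, B:2, C:2, D:1, E:2, F:2, G:2, I:1, J:3, K:1.
Sum = 1 + 2 + 2 + 1 + 2 + 2 + 2 + 1 + 3 + 1 = 17.

17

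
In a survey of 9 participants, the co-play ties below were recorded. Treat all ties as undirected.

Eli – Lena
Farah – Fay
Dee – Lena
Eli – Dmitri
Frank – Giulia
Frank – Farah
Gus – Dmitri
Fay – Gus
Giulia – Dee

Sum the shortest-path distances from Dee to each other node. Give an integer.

Distances from Dee: Dmitri:3, Eli:2, Farah:3, Fay:4, Frank:2, Giulia:1, Gus:4, Lena:1.
Sum = 3 + 2 + 3 + 4 + 2 + 1 + 4 + 1 = 20.

20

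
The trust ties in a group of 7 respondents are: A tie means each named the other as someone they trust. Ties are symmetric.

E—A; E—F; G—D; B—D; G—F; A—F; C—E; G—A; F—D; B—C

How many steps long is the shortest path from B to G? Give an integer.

2

One shortest route is B – D – G, which uses 2 edges, and B and G are not directly tied, so nothing shorter exists. So d(B,G) = 2.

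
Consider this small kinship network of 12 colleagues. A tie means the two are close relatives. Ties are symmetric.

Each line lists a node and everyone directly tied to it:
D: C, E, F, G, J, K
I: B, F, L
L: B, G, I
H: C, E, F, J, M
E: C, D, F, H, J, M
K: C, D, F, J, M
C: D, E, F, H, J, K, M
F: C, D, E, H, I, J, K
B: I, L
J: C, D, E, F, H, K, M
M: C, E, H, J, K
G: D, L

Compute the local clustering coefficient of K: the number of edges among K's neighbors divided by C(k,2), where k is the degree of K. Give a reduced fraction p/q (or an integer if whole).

4/5

K's neighbors: C, D, F, J, and M (k = 5).
Possible neighbor pairs: C(5,2) = 10. Edges among them: C–D, C–F, C–J, C–M, D–F, D–J, F–J, J–M → e = 8.
Clustering(K) = 8/10 = 4/5.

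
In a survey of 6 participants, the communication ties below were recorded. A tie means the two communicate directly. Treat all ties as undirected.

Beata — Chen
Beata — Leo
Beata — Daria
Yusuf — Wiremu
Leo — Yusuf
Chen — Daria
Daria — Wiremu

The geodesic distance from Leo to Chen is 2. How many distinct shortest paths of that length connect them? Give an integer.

The shortest distance is 2, and the only length-2 path is Leo–Beata–Chen. So there is exactly 1 shortest path.

1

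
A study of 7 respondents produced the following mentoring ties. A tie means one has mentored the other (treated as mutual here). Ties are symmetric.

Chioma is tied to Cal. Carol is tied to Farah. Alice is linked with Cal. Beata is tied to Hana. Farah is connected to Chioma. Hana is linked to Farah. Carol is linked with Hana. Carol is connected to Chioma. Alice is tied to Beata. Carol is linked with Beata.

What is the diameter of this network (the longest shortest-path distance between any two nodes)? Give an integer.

3

Eccentricity of each node (its greatest distance to any other): Alice:3, Beata:2, Cal:3, Carol:2, Chioma:2, Farah:3, Hana:3.
The maximum eccentricity is 3, realized for instance by the pair Farah–Alice via Farah – Chioma – Cal – Alice. So the diameter is 3.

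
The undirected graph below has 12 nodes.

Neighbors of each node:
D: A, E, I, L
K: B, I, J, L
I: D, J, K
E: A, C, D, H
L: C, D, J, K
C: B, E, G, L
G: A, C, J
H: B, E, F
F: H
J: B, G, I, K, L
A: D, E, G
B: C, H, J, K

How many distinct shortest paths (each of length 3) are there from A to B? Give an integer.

The shortest distance is 3. The length-3 paths are: A–G–J–B; A–E–H–B; A–G–C–B; A–E–C–B.
That gives 4 distinct shortest paths.

4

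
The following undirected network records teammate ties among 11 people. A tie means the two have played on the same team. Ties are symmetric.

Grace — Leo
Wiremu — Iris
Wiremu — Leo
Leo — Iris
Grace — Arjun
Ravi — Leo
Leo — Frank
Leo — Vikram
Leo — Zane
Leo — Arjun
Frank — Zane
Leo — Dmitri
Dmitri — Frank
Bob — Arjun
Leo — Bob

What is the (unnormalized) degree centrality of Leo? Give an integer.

10

Leo is directly tied to Arjun, Bob, Dmitri, Frank, Grace, Iris, Ravi, Vikram, Wiremu, and Zane. That is 10 neighbors, so the degree of Leo is 10.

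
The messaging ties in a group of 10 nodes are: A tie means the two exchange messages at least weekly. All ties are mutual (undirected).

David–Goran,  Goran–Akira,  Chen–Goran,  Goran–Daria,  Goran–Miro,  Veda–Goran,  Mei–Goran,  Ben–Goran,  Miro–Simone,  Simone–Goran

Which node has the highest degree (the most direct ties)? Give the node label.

Goran

Degrees — Akira:1, Ben:1, Chen:1, Daria:1, David:1, Goran:9, Mei:1, Miro:2, Simone:2, Veda:1.
The maximum is 9, attained only by Goran.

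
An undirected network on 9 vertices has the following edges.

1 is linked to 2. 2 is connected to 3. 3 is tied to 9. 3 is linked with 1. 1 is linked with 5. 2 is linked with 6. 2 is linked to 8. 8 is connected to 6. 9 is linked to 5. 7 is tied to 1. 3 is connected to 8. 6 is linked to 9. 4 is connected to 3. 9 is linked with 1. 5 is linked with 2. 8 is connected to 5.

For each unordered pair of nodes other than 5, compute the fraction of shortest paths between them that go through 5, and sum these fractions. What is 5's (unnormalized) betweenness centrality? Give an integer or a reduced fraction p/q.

Pairs whose geodesics pass through 5 — 8–7: 1/3; 8–1: 1/3; 8–9: 1/3; 2–9: 1/4.
All other pairs contribute 0.
Summing the contributions gives betweenness(5) = 5/4.

5/4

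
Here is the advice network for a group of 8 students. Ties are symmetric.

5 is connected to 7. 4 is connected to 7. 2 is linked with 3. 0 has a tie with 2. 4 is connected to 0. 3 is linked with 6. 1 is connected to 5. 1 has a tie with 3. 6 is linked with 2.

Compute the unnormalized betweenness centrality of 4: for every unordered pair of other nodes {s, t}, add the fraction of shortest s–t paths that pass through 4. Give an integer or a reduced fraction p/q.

7/2

Pairs whose geodesics pass through 4 — 5–0: 1; 7–0: 1; 7–2: 1; 7–6: 1/2.
All other pairs contribute 0.
Summing the contributions gives betweenness(4) = 7/2.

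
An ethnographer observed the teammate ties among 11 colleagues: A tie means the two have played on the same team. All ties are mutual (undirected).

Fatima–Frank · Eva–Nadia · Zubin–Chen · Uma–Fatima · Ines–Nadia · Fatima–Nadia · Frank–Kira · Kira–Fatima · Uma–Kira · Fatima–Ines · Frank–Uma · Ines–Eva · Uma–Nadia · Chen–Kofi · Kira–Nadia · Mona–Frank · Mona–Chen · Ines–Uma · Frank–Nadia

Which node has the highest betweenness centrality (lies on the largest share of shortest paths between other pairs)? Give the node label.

Unnormalized betweenness of each node: Chen:17, Eva:0, Fatima:2, Frank:24, Ines:1, Kira:0, Kofi:0, Mona:21, Nadia:9, Uma:2, Zubin:0.
Frank has the largest value, 24, making it the main broker — the node through which the most shortest paths run.

Frank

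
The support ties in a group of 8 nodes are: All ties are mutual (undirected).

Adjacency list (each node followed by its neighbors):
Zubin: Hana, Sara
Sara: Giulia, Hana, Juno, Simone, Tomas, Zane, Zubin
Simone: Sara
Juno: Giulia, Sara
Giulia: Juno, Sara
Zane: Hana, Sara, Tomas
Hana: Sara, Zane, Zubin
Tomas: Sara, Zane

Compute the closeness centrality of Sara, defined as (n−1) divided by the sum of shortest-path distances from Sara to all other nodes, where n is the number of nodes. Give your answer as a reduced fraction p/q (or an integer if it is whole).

1

Distances from Sara: Giulia:1, Hana:1, Juno:1, Simone:1, Tomas:1, Zane:1, Zubin:1. Sum = 7.
n = 8, so closeness = 7/7 = 1.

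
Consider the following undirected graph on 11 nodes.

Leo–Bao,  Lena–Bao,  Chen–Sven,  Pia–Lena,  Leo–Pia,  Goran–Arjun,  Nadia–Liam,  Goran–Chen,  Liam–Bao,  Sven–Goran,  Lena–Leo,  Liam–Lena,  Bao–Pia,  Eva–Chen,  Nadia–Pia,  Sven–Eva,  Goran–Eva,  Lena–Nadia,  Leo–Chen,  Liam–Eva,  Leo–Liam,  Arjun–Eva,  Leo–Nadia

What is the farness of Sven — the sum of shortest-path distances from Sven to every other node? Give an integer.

Distances from Sven: Arjun:2, Bao:3, Chen:1, Eva:1, Goran:1, Lena:3, Leo:2, Liam:2, Nadia:3, Pia:3.
Sum = 2 + 3 + 1 + 1 + 1 + 3 + 2 + 2 + 3 + 3 = 21.

21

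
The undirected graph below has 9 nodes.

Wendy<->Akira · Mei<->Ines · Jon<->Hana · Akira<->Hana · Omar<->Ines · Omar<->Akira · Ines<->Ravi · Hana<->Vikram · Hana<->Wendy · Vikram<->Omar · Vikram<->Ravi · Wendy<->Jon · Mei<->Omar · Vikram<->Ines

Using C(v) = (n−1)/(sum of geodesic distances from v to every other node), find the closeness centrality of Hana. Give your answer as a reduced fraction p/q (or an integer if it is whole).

Distances from Hana: Akira:1, Ines:2, Jon:1, Mei:3, Omar:2, Ravi:2, Vikram:1, Wendy:1. Sum = 13.
n = 9, so closeness = 8/13.

8/13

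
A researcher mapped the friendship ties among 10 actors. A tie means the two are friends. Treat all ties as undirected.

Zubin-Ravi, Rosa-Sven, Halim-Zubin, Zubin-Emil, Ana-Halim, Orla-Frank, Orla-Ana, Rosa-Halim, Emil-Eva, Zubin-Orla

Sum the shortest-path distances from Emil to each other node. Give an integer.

Distances from Emil: Ana:3, Eva:1, Frank:3, Halim:2, Orla:2, Ravi:2, Rosa:3, Sven:4, Zubin:1.
Sum = 3 + 1 + 3 + 2 + 2 + 2 + 3 + 4 + 1 = 21.

21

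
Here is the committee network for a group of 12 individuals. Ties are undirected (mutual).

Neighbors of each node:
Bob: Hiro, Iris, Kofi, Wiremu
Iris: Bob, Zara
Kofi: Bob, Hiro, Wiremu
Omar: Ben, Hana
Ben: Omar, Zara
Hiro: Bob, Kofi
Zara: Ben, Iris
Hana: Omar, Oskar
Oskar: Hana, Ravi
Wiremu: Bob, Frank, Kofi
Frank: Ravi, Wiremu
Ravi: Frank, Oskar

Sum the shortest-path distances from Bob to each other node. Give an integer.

27

Distances from Bob: Ben:3, Frank:2, Hana:5, Hiro:1, Iris:1, Kofi:1, Omar:4, Oskar:4, Ravi:3, Wiremu:1, Zara:2.
Sum = 3 + 2 + 5 + 1 + 1 + 1 + 4 + 4 + 3 + 1 + 2 = 27.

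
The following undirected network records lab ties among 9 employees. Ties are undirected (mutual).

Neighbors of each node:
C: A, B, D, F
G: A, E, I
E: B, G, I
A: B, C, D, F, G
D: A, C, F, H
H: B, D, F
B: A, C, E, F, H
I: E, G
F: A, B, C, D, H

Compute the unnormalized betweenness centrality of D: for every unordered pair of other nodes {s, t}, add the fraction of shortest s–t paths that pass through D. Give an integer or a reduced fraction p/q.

11/12

Pairs whose geodesics pass through D — G–H: 1/4; C–H: 1/3; H–A: 1/3.
All other pairs contribute 0.
Summing the contributions gives betweenness(D) = 11/12.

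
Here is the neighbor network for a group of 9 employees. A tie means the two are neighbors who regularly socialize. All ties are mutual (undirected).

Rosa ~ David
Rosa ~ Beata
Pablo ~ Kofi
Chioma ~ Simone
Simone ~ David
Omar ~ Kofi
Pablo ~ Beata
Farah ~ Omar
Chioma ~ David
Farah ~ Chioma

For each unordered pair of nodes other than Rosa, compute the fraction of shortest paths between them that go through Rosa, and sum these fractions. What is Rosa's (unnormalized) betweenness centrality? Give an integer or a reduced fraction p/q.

13/2

Pairs whose geodesics pass through Rosa — Simone–Beata: 1; Simone–Pablo: 1; David–Beata: 1; David–Pablo: 1; David–Kofi: 1/2; Beata–Farah: 1/2; Beata–Chioma: 1; Pablo–Chioma: 1/2.
All other pairs contribute 0.
Summing the contributions gives betweenness(Rosa) = 13/2.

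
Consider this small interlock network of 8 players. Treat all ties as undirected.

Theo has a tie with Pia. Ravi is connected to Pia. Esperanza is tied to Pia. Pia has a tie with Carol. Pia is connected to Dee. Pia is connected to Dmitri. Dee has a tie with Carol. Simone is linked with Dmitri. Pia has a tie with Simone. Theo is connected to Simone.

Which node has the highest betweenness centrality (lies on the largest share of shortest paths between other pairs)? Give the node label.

Unnormalized betweenness of each node: Carol:0, Dee:0, Dmitri:0, Esperanza:0, Pia:35/2, Ravi:0, Simone:1/2, Theo:0.
Pia has the largest value, 35/2, making it the main broker — the node through which the most shortest paths run.

Pia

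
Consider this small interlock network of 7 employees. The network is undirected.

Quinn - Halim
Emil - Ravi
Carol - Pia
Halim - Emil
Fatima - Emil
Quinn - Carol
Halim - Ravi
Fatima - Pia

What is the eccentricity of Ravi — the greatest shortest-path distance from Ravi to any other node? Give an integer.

3

Distances from Ravi: Carol:3, Emil:1, Fatima:2, Halim:1, Pia:3, Quinn:2.
The largest is 3 (to Pia and Carol), so the eccentricity of Ravi is 3.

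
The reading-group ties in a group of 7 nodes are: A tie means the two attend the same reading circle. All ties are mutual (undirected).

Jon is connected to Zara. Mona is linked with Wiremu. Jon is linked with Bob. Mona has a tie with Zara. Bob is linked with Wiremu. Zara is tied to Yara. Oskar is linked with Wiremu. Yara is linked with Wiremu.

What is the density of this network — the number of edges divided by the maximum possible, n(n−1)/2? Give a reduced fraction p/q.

There are 8 edges and 7 nodes, so the maximum possible is C(7,2) = 21.
Density = 8/21.

8/21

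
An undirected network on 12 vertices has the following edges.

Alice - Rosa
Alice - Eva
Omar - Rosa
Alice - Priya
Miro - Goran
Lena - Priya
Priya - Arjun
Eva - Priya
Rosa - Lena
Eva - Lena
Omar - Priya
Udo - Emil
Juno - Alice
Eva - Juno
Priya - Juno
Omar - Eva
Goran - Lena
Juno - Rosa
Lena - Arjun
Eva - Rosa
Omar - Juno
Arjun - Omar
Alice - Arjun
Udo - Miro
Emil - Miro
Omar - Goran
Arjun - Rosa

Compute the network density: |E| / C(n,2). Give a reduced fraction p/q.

There are 27 edges and 12 nodes, so the maximum possible is C(12,2) = 66.
Density = 27/66 = 9/22.

9/22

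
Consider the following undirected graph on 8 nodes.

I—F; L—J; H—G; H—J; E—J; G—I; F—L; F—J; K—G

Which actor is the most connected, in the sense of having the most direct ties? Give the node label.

Degrees — E:1, F:3, G:3, H:2, I:2, J:4, K:1, L:2.
The maximum is 4, attained only by J.

J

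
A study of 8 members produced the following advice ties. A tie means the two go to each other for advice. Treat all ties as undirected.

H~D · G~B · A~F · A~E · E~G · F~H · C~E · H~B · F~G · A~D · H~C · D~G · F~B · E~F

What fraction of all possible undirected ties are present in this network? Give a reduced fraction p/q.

There are 14 edges and 8 nodes, so the maximum possible is C(8,2) = 28.
Density = 14/28 = 1/2.

1/2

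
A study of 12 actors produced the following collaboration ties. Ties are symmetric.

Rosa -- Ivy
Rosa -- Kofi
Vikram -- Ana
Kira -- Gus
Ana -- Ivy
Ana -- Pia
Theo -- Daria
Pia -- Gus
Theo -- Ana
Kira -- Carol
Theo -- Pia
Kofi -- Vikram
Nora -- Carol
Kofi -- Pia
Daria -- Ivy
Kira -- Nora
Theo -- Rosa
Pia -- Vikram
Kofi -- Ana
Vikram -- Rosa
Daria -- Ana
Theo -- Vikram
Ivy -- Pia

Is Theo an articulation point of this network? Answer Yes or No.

No

Even without Theo, every remaining node can still reach every other (the residual graph is connected), so Theo is not a cut vertex.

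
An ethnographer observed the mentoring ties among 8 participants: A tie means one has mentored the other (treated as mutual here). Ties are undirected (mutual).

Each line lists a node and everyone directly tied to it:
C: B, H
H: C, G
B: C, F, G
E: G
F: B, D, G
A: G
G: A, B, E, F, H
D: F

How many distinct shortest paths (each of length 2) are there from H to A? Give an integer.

1

The shortest distance is 2, and the only length-2 path is H–G–A. So there is exactly 1 shortest path.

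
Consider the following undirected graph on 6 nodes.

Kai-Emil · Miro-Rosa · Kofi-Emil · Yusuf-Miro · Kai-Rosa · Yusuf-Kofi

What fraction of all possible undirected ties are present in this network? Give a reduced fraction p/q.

2/5

There are 6 edges and 6 nodes, so the maximum possible is C(6,2) = 15.
Density = 6/15 = 2/5.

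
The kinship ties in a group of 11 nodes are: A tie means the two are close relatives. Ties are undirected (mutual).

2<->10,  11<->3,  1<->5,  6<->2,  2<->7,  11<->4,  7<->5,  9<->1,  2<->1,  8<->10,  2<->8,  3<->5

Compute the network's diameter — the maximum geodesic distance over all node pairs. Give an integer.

6

Eccentricity of each node (its greatest distance to any other): 1:4, 2:5, 3:4, 4:6, 5:3, 6:6, 7:4, 8:6, 9:5, 10:6, 11:5.
The maximum eccentricity is 6, realized for instance by the pair 10–4 via 10 – 2 – 1 – 5 – 3 – 11 – 4. So the diameter is 6.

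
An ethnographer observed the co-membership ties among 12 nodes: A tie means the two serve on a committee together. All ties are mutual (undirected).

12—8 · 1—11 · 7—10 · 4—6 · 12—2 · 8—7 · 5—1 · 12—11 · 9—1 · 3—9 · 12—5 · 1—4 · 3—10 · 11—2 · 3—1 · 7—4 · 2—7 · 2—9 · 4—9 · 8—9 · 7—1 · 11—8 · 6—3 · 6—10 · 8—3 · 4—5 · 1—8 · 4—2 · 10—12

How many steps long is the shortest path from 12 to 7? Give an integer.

One shortest route is 12 – 8 – 7, which uses 2 edges, and 12 and 7 are not directly tied, so nothing shorter exists. So d(12,7) = 2.

2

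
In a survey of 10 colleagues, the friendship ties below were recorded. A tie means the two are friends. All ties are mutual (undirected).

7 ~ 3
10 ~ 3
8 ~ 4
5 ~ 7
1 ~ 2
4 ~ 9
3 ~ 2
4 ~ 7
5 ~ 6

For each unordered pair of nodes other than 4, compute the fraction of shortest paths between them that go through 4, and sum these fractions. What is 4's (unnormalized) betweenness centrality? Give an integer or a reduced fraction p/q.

Pairs whose geodesics pass through 4 — 8–2: 1; 8–3: 1; 8–1: 1; 8–5: 1; 8–9: 1; 8–7: 1; 8–10: 1; 8–6: 1; 2–9: 1; 3–9: 1; 1–9: 1; 5–9: 1; 9–7: 1; 9–10: 1 … (+1 more pairs).
All other pairs contribute 0.
Summing the contributions gives betweenness(4) = 15.

15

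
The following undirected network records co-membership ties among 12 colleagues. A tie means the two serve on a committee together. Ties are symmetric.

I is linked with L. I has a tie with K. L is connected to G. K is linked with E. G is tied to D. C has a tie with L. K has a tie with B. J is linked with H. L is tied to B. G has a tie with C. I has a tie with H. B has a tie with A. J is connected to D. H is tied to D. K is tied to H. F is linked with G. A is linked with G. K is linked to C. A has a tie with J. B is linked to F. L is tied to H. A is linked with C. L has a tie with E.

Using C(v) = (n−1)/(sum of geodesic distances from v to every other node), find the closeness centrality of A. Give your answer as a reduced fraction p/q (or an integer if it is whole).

Distances from A: B:1, C:1, D:2, E:3, F:2, G:1, H:2, I:3, J:1, K:2, L:2. Sum = 20.
n = 12, so closeness = 11/20.

11/20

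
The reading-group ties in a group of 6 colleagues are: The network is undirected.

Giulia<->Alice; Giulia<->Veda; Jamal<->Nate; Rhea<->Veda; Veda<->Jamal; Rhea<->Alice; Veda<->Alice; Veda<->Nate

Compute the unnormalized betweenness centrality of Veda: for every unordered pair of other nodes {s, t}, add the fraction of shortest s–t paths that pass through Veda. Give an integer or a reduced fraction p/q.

Pairs whose geodesics pass through Veda — Rhea–Giulia: 1/2; Rhea–Nate: 1; Rhea–Jamal: 1; Giulia–Nate: 1; Giulia–Jamal: 1; Alice–Nate: 1; Alice–Jamal: 1.
All other pairs contribute 0.
Summing the contributions gives betweenness(Veda) = 13/2.

13/2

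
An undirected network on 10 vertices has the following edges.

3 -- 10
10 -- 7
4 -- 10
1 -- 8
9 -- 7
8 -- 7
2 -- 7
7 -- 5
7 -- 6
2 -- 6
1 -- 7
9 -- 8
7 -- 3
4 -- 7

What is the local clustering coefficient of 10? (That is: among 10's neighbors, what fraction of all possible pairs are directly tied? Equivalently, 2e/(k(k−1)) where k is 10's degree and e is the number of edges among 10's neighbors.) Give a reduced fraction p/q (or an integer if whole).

2/3

10's neighbors: 3, 4, and 7 (k = 3).
Possible neighbor pairs: C(3,2) = 3. Edges among them: 3–7, 4–7 → e = 2.
Clustering(10) = 2/3.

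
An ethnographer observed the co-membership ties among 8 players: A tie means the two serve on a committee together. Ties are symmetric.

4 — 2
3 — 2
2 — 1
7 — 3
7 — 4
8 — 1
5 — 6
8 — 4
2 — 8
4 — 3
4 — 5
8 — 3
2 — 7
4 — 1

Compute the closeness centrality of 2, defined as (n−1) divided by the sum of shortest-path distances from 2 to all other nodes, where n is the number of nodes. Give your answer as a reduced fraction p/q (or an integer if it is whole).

7/10

Distances from 2: 1:1, 3:1, 4:1, 5:2, 6:3, 7:1, 8:1. Sum = 10.
n = 8, so closeness = 7/10.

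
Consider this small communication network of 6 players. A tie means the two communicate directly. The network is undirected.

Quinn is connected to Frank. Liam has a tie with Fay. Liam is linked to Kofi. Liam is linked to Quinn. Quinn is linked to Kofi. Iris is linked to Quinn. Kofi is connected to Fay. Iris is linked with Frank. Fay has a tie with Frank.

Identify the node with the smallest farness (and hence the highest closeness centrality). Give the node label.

Farness (sum of distances to all others) for each node — Fay:7, Frank:7, Iris:8, Kofi:7, Liam:7, Quinn:6.
The smallest farness is 6, for Quinn, so Quinn has the highest closeness.

Quinn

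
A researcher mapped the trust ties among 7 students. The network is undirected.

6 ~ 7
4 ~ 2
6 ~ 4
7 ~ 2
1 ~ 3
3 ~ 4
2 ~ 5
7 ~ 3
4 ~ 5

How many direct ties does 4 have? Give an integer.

4 is directly tied to 2, 3, 5, and 6. That is 4 neighbors, so the degree of 4 is 4.

4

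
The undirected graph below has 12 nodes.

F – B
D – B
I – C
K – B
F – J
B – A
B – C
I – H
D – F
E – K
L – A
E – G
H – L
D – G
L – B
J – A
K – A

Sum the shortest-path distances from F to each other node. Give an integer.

Distances from F: A:2, B:1, C:2, D:1, E:3, G:2, H:3, I:3, J:1, K:2, L:2.
Sum = 2 + 1 + 2 + 1 + 3 + 2 + 3 + 3 + 1 + 2 + 2 = 22.

22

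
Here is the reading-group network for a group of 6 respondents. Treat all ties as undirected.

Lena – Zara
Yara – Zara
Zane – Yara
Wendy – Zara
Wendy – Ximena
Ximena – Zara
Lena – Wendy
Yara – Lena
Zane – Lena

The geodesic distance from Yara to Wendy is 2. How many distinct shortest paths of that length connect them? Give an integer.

2

The shortest distance is 2. The length-2 paths are: Yara–Lena–Wendy; Yara–Zara–Wendy.
That gives 2 distinct shortest paths.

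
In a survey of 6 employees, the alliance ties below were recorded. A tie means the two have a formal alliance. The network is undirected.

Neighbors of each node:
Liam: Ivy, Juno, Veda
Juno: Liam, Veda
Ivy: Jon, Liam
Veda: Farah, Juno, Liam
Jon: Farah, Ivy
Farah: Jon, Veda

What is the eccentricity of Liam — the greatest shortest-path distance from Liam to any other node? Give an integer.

2

Distances from Liam: Farah:2, Ivy:1, Jon:2, Juno:1, Veda:1.
The largest is 2 (to Farah and Jon), so the eccentricity of Liam is 2.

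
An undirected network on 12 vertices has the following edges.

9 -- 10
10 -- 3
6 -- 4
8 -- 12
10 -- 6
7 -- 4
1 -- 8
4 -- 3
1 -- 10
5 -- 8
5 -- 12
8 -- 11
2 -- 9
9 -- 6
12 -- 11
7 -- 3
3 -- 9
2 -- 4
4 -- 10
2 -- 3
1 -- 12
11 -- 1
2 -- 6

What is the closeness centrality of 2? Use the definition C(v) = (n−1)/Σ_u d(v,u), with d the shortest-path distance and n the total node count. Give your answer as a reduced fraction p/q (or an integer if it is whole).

11/28

Distances from 2: 1:3, 3:1, 4:1, 5:5, 6:1, 7:2, 8:4, 9:1, 10:2, 11:4, 12:4. Sum = 28.
n = 12, so closeness = 11/28.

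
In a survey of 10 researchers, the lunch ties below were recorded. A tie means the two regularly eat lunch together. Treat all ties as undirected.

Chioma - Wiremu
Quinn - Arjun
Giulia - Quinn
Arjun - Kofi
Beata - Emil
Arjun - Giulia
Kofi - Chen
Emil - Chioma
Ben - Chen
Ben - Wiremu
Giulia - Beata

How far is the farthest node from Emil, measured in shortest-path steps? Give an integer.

4

Distances from Emil: Arjun:3, Beata:1, Ben:3, Chen:4, Chioma:1, Giulia:2, Kofi:4, Quinn:3, Wiremu:2.
The largest is 4 (to Chen and Kofi), so the eccentricity of Emil is 4.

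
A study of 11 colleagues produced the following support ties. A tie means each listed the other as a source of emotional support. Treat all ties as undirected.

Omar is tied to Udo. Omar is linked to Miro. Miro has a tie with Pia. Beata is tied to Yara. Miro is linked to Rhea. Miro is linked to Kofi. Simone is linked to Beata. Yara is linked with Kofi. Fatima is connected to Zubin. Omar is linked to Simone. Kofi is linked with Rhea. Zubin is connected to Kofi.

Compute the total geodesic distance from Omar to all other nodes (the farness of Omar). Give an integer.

Distances from Omar: Beata:2, Fatima:4, Kofi:2, Miro:1, Pia:2, Rhea:2, Simone:1, Udo:1, Yara:3, Zubin:3.
Sum = 2 + 4 + 2 + 1 + 2 + 2 + 1 + 1 + 3 + 3 = 21.

21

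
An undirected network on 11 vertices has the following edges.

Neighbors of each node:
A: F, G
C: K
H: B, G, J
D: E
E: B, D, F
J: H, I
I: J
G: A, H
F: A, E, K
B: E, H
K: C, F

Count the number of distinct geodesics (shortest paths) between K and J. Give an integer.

2

The shortest distance is 5. The length-5 paths are: K–F–A–G–H–J; K–F–E–B–H–J.
That gives 2 distinct shortest paths.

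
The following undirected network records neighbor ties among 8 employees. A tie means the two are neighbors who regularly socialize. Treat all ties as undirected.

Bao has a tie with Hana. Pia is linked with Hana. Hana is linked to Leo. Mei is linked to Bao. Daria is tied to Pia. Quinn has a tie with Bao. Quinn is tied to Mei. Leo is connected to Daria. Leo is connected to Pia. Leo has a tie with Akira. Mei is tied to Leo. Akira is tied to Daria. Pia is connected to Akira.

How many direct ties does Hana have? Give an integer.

3

Hana is directly tied to Bao, Leo, and Pia. That is 3 neighbors, so the degree of Hana is 3.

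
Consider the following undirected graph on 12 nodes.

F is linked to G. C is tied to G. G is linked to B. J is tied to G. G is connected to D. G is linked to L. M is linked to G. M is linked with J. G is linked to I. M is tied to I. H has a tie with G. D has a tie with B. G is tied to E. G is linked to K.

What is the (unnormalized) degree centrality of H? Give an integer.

1

H is directly tied to G. That is 1 neighbor, so the degree of H is 1.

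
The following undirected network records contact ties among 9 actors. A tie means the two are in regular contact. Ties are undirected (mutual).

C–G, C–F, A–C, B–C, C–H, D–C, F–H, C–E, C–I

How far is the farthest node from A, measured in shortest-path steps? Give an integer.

2

Distances from A: B:2, C:1, D:2, E:2, F:2, G:2, H:2, I:2.
The largest is 2 (to H, G, E, I, B, D, and F), so the eccentricity of A is 2.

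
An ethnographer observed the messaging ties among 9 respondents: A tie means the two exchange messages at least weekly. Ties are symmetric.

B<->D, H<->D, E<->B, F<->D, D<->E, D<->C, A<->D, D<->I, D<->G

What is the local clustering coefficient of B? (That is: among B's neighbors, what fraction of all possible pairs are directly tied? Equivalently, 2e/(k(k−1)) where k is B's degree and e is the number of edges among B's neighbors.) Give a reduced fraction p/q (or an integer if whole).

B's neighbors: D and E (k = 2).
Possible neighbor pairs: C(2,2) = 1. Edges among them: D–E → e = 1.
Clustering(B) = 1/1.

1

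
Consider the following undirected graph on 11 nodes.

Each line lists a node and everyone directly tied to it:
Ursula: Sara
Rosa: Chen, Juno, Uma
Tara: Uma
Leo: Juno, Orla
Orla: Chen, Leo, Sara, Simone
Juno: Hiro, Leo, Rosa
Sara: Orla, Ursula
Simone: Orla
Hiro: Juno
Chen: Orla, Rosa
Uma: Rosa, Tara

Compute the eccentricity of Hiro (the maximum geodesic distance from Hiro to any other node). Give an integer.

5

Distances from Hiro: Chen:3, Juno:1, Leo:2, Orla:3, Rosa:2, Sara:4, Simone:4, Tara:4, Uma:3, Ursula:5.
The largest is 5 (to Ursula), so the eccentricity of Hiro is 5.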